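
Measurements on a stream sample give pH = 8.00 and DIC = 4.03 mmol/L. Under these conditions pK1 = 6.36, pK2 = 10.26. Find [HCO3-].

α₁ = 1 / (1 + [H⁺]/K1 + K2/[H⁺]) = 1 / (1 + 10^-1.64 + 10^-2.26)
   = 1 / (1 + 0.022909 + 0.0054954) = 1/1.0284 = 0.9724
[HCO3⁻] = α₁ × DIC = 0.9724 × 4.03 = 3.92 mmol/L

[HCO3⁻] = 3.92 mmol/L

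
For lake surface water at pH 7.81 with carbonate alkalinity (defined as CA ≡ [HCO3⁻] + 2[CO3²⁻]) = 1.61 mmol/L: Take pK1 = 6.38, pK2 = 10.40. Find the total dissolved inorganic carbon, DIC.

CA = [HCO3⁻] + 2[CO3²⁻] = (α₁ + 2α₂)·DIC
At pH 7.81: [H⁺]/K1 = 10^-1.43 = 0.037154, K2/[H⁺] = 10^-2.59 = 0.0025704
α₁ = 1/(1 + 0.037154 + 0.0025704) = 1/1.0397 = 0.9618; α₂ = α₁·K2/[H⁺] = 0.002472
α₁ + 2α₂ = 0.9667
DIC = CA / (α₁ + 2α₂) = 1.61 / 0.9667 = 1.67 mmol/L

DIC = 1.67 mmol/L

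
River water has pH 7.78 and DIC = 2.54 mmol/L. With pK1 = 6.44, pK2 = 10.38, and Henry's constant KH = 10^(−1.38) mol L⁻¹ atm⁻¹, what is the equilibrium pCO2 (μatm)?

α₀ = 1 / (1 + K1/[H⁺] + K1K2/[H⁺]²) = 1 / (1 + 10^+1.34 + 10^-1.26)
   = 1 / (1 + 21.878 + 0.054954) = 1/22.933 = 0.04361
[CO2*] = α₀ × DIC = 0.04361 × 2.54 = 0.1108 mmol/L
pCO2 = [CO2*]/KH = 1.108×10^-4 / 4.169×10^-2 = 2660 μatm

pCO2 = 2660 μatm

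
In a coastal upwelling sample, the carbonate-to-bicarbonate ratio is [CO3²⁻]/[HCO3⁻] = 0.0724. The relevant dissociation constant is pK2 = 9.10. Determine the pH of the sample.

pH = 7.96

From K2 = [H⁺][CO3²⁻]/[HCO3⁻]:  pH = pK2 + log₁₀([CO3²⁻]/[HCO3⁻])
log₁₀(0.0724) = -1.140
pH = 9.10 + (-1.140) = 7.96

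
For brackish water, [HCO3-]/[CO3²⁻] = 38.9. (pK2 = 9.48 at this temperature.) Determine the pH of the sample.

pH = 7.89

From K2 = [H⁺][CO3²⁻]/[HCO3-]:  pH = pK2 − log₁₀([HCO3-]/[CO3²⁻])
log₁₀(38.9) = +1.590
pH = 9.48 − (+1.590) = 7.89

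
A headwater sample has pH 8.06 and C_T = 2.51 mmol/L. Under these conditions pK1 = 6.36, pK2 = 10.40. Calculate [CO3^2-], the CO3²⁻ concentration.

[CO3²⁻] = 11.2 μmol/L

α₂ = 1 / (1 + [H⁺]/K2 + [H⁺]²/(K1K2)) = 1 / (1 + 10^+2.34 + 10^+0.64)
   = 1 / (1 + 218.78 + 4.3652) = 1/224.14 = 0.004461
[CO3²⁻] = α₂ × DIC = 0.004461 × 2.51 = 0.0112 mmol/L = 11.2 μmol/L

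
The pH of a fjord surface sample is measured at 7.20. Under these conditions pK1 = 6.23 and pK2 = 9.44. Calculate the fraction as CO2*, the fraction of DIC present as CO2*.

α₀ = 1 / (1 + K1/[H⁺] + K1K2/[H⁺]²) = 1 / (1 + 10^+0.97 + 10^-1.27)
   = 1 / (1 + 9.3325 + 0.053703) = 1/10.386 = 0.09628

α₀ = 0.0963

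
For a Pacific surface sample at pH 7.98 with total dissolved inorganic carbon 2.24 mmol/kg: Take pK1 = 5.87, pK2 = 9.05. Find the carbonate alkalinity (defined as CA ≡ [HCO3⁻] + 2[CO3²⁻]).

CA = 2.40 mmol/kg

CA = [HCO3⁻] + 2[CO3²⁻] = (α₁ + 2α₂)·DIC
At pH 7.98: [H⁺]/K1 = 10^-2.11 = 0.0077625, K2/[H⁺] = 10^-1.07 = 0.085114
α₁ = 1/(1 + 0.0077625 + 0.085114) = 1/1.0929 = 0.9150; α₂ = α₁·K2/[H⁺] = 0.07788
α₁ + 2α₂ = 1.0708
CA = 1.0708 × 2.24 = 2.40 mmol/kg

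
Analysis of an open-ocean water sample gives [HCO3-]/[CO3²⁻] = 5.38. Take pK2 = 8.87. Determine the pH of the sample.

From K2 = [H⁺][CO3²⁻]/[HCO3-]:  pH = pK2 − log₁₀([HCO3-]/[CO3²⁻])
log₁₀(5.38) = +0.731
pH = 8.87 − (+0.731) = 8.14

pH = 8.14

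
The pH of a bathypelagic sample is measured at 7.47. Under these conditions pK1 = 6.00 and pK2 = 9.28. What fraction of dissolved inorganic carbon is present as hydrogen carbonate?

α₁ = 0.953

α₁ = 1 / (1 + [H⁺]/K1 + K2/[H⁺]) = 1 / (1 + 10^-1.47 + 10^-1.81)
   = 1 / (1 + 0.033884 + 0.015488) = 1/1.0494 = 0.9530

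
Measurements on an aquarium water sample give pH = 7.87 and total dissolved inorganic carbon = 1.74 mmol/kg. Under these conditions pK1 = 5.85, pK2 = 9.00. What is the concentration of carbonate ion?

[CO3²⁻] = 0.119 mmol/kg

α₂ = 1 / (1 + [H⁺]/K2 + [H⁺]²/(K1K2)) = 1 / (1 + 10^+1.13 + 10^-0.89)
   = 1 / (1 + 13.490 + 0.12882) = 1/14.618 = 0.06841
[CO3²⁻] = α₂ × DIC = 0.06841 × 1.74 = 0.119 mmol/kg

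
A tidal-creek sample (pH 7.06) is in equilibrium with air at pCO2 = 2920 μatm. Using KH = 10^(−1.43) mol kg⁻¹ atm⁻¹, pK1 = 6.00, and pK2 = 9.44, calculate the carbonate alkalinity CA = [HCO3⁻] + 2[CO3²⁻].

[CO2*] = KH · pCO2 = 10^(−1.43) × 2920×10^-6 = 1.085×10^-4 mol/kg
α₀ = 1/(1 + K1/[H⁺] + K1K2/[H⁺]²) = 1/(1 + 10^+1.06 + 10^-1.32) = 0.07981
DIC = [CO2*]/α₀ = 1.085×10^-4 / 0.07981 = 1.359 mmol/kg
CA = (α₁ + 2α₂)·DIC = (0.9164 + 2×0.003820) × 1.359 = 1.26 mmol/kg

CA = 1.26 mmol/kg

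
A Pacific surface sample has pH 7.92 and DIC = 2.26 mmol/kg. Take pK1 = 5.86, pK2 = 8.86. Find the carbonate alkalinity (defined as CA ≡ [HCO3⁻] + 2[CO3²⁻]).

CA = [HCO3⁻] + 2[CO3²⁻] = (α₁ + 2α₂)·DIC
At pH 7.92: [H⁺]/K1 = 10^-2.06 = 0.0087096, K2/[H⁺] = 10^-0.94 = 0.11482
α₁ = 1/(1 + 0.0087096 + 0.11482) = 1/1.1235 = 0.8901; α₂ = α₁·K2/[H⁺] = 0.1022
α₁ + 2α₂ = 1.0944
CA = 1.0944 × 2.26 = 2.47 mmol/kg

CA = 2.47 mmol/kg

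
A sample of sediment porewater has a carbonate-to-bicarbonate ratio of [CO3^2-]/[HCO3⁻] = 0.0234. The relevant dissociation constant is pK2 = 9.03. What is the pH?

pH = 7.40

From K2 = [H⁺][CO3^2-]/[HCO3⁻]:  pH = pK2 + log₁₀([CO3^2-]/[HCO3⁻])
log₁₀(0.0234) = -1.631
pH = 9.03 + (-1.631) = 7.40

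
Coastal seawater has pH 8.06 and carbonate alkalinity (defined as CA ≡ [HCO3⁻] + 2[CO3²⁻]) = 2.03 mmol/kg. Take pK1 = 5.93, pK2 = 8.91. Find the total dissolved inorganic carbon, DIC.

CA = [HCO3⁻] + 2[CO3²⁻] = (α₁ + 2α₂)·DIC
At pH 8.06: [H⁺]/K1 = 10^-2.13 = 0.0074131, K2/[H⁺] = 10^-0.85 = 0.14125
α₁ = 1/(1 + 0.0074131 + 0.14125) = 1/1.1487 = 0.8706; α₂ = α₁·K2/[H⁺] = 0.1230
α₁ + 2α₂ = 1.1165
DIC = CA / (α₁ + 2α₂) = 2.03 / 1.1165 = 1.82 mmol/kg

DIC = 1.82 mmol/kg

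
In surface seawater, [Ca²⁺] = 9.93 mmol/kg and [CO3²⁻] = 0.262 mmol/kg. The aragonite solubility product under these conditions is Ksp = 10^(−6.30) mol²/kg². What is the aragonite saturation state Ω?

Ω = 5.19

Ksp = 10^(−6.30) = 5.012×10^-7
Ω = [Ca²⁺][CO3²⁻]/Ksp = (9.93×10^-3)(0.262×10^-3) / 5.012×10^-7 = 5.19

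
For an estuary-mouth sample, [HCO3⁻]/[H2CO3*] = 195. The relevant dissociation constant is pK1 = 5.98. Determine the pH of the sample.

From K1 = [H⁺][HCO3⁻]/[H2CO3*]:  pH = pK1 + log₁₀([HCO3⁻]/[H2CO3*])
log₁₀(195) = +2.290
pH = 5.98 + (+2.290) = 8.27

pH = 8.27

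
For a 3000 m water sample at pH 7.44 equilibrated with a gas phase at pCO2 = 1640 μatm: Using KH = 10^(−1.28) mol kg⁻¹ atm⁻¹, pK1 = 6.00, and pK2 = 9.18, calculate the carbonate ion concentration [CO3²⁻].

[CO3²⁻] = 0.0431 mmol/kg

[CO2*] = KH · pCO2 = 10^(−1.28) × 1640×10^-6 = 8.607×10^-5 mol/kg
α₀ = 1/(1 + K1/[H⁺] + K1K2/[H⁺]²) = 1/(1 + 10^+1.44 + 10^-0.30) = 0.03443
DIC = [CO2*]/α₀ = 8.607×10^-5 / 0.03443 = 2.500 mmol/kg
[CO3²⁻] = α₂·DIC; α₂ = 0.01726, so [CO3²⁻] = 0.01726 × 2.500 = 0.0431 mmol/kg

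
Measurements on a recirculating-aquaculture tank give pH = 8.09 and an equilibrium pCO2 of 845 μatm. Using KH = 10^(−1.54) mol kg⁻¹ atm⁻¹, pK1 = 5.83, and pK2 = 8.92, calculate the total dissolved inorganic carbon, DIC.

DIC = 5.11 mmol/kg

[CO2*] = KH · pCO2 = 10^(−1.54) × 845×10^-6 = 2.437×10^-5 mol/kg
α₀ = 1/(1 + K1/[H⁺] + K1K2/[H⁺]²) = 1/(1 + 10^+2.26 + 10^+1.43) = 0.004765
DIC = [CO2*]/α₀ = 2.437×10^-5 / 0.004765 = 5.11 mmol/kg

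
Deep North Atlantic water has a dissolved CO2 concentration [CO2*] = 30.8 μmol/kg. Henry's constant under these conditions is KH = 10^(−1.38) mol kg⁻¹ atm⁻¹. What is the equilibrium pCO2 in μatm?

pCO2 = 739 μatm

KH = 10^(−1.38) = 4.169×10^-2 mol kg⁻¹ atm⁻¹
pCO2 = [CO2*]/KH = 30.8×10^-6 / 4.169×10^-2 = 7.39×10^-4 atm = 739 μatm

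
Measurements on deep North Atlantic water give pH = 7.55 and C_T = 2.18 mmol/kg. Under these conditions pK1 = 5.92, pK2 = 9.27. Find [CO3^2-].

α₂ = 1 / (1 + [H⁺]/K2 + [H⁺]²/(K1K2)) = 1 / (1 + 10^+1.72 + 10^+0.09)
   = 1 / (1 + 52.481 + 1.2303) = 1/54.711 = 0.01828
[CO3²⁻] = α₂ × DIC = 0.01828 × 2.18 = 0.0398 mmol/kg

[CO3²⁻] = 0.0398 mmol/kg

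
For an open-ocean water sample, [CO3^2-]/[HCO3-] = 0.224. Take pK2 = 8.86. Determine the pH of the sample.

pH = 8.21

From K2 = [H⁺][CO3^2-]/[HCO3-]:  pH = pK2 + log₁₀([CO3^2-]/[HCO3-])
log₁₀(0.224) = -0.650
pH = 8.86 + (-0.650) = 8.21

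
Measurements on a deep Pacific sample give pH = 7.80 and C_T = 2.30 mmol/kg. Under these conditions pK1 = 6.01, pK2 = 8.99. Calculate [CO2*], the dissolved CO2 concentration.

α₀ = 1 / (1 + K1/[H⁺] + K1K2/[H⁺]²) = 1 / (1 + 10^+1.79 + 10^+0.60)
   = 1 / (1 + 61.660 + 3.9811) = 1/66.641 = 0.01501
[CO2*] = α₀ × DIC = 0.01501 × 2.30 = 0.0345 mmol/kg

[CO2*] = 0.0345 mmol/kg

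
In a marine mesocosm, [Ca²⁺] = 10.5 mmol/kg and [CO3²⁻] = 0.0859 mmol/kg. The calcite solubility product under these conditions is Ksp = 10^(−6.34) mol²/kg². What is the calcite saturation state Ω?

Ksp = 10^(−6.34) = 4.571×10^-7
Ω = [Ca²⁺][CO3²⁻]/Ksp = (10.5×10^-3)(0.0859×10^-3) / 4.571×10^-7 = 1.97

Ω = 1.97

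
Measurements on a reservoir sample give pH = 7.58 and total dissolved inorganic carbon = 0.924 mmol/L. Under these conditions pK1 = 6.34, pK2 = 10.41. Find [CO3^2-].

[CO3²⁻] = 1.29 μmol/L

α₂ = 1 / (1 + [H⁺]/K2 + [H⁺]²/(K1K2)) = 1 / (1 + 10^+2.83 + 10^+1.59)
   = 1 / (1 + 676.08 + 38.905) = 1/715.99 = 0.001397
[CO3²⁻] = α₂ × DIC = 0.001397 × 0.924 = 0.00129 mmol/L = 1.29 μmol/L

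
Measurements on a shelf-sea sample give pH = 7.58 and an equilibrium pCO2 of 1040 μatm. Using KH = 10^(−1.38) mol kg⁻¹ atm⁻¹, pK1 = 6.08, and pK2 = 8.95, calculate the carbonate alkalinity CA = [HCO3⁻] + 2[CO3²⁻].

CA = 1.49 mmol/kg

[CO2*] = KH · pCO2 = 10^(−1.38) × 1040×10^-6 = 4.335×10^-5 mol/kg
α₀ = 1/(1 + K1/[H⁺] + K1K2/[H⁺]²) = 1/(1 + 10^+1.50 + 10^+0.13) = 0.02944
DIC = [CO2*]/α₀ = 4.335×10^-5 / 0.02944 = 1.473 mmol/kg
CA = (α₁ + 2α₂)·DIC = (0.9309 + 2×0.03971) × 1.473 = 1.49 mmol/kg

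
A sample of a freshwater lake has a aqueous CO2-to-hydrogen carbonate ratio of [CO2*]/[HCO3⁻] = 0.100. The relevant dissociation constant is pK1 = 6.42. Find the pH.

pH = 7.42

From K1 = [H⁺][HCO3⁻]/[CO2*]:  pH = pK1 − log₁₀([CO2*]/[HCO3⁻])
log₁₀(0.100) = -1.000
pH = 6.42 − (-1.000) = 7.42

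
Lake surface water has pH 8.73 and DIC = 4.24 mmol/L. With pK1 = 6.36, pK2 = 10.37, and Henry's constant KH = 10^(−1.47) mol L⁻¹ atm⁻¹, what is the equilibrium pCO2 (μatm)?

pCO2 = 520 μatm

α₀ = 1 / (1 + K1/[H⁺] + K1K2/[H⁺]²) = 1 / (1 + 10^+2.37 + 10^+0.73)
   = 1 / (1 + 234.42 + 5.3703) = 1/240.79 = 0.004153
[CO2*] = α₀ × DIC = 0.004153 × 4.24 = 0.01761 mmol/L = 17.61 μmol/L
pCO2 = [CO2*]/KH = 1.761×10^-5 / 3.388×10^-2 = 520 μatm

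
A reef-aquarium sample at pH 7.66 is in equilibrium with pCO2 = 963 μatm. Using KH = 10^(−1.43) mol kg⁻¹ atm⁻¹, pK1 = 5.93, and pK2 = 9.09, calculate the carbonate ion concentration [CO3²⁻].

[CO3²⁻] = 0.0714 mmol/kg

[CO2*] = KH · pCO2 = 10^(−1.43) × 963×10^-6 = 3.578×10^-5 mol/kg
α₀ = 1/(1 + K1/[H⁺] + K1K2/[H⁺]²) = 1/(1 + 10^+1.73 + 10^+0.30) = 0.01764
DIC = [CO2*]/α₀ = 3.578×10^-5 / 0.01764 = 2.029 mmol/kg
[CO3²⁻] = α₂·DIC; α₂ = 0.03519, so [CO3²⁻] = 0.03519 × 2.029 = 0.0714 mmol/kg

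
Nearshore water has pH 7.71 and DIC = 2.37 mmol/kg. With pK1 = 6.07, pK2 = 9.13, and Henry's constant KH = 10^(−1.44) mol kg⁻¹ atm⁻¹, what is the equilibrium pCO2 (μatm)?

α₀ = 1 / (1 + K1/[H⁺] + K1K2/[H⁺]²) = 1 / (1 + 10^+1.64 + 10^+0.22)
   = 1 / (1 + 43.652 + 1.6596) = 1/46.311 = 0.02159
[CO2*] = α₀ × DIC = 0.02159 × 2.37 = 0.05118 mmol/kg
pCO2 = [CO2*]/KH = 5.118×10^-5 / 3.631×10^-2 = 1410 μatm

pCO2 = 1410 μatm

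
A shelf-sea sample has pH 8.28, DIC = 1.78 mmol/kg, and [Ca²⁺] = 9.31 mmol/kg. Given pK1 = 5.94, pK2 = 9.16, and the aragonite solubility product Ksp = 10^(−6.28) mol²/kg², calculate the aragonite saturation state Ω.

α₂ = 1 / (1 + [H⁺]/K2 + [H⁺]²/(K1K2)) = 1 / (1 + 10^+0.88 + 10^-1.46)
   = 1 / (1 + 7.5858 + 0.034674) = 1/8.6204 = 0.1160
[CO3²⁻] = α₂ × DIC = 0.1160 × 1.78 = 0.2065 mmol/kg
Ksp = 10^(−6.28) = 5.248×10^-7
Ω = [Ca²⁺][CO3²⁻]/Ksp = (9.31×10^-3)(2.065×10^-4) / 5.248×10^-7 = 3.66

Ω = 3.66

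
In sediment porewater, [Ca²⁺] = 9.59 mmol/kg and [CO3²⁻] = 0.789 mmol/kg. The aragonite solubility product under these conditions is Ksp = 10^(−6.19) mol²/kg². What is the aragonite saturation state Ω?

Ksp = 10^(−6.19) = 6.457×10^-7
Ω = [Ca²⁺][CO3²⁻]/Ksp = (9.59×10^-3)(0.789×10^-3) / 6.457×10^-7 = 11.7

Ω = 11.7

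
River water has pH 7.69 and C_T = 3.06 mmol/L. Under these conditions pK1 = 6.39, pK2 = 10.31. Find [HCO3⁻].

[HCO3⁻] = 2.91 mmol/L

α₁ = 1 / (1 + [H⁺]/K1 + K2/[H⁺]) = 1 / (1 + 10^-1.30 + 10^-2.62)
   = 1 / (1 + 0.050119 + 0.0023988) = 1/1.0525 = 0.9501
[HCO3⁻] = α₁ × DIC = 0.9501 × 3.06 = 2.91 mmol/L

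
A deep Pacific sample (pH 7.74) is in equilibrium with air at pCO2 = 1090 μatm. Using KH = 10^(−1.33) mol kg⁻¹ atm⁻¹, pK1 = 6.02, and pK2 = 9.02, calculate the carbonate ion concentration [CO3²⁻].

[CO3²⁻] = 0.140 mmol/kg

[CO2*] = KH · pCO2 = 10^(−1.33) × 1090×10^-6 = 5.098×10^-5 mol/kg
α₀ = 1/(1 + K1/[H⁺] + K1K2/[H⁺]²) = 1/(1 + 10^+1.72 + 10^+0.44) = 0.01778
DIC = [CO2*]/α₀ = 5.098×10^-5 / 0.01778 = 2.867 mmol/kg
[CO3²⁻] = α₂·DIC; α₂ = 0.04898, so [CO3²⁻] = 0.04898 × 2.867 = 0.140 mmol/kg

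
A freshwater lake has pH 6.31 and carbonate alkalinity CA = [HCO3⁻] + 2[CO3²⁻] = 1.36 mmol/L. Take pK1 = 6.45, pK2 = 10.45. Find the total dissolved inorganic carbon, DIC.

CA = [HCO3⁻] + 2[CO3²⁻] = (α₁ + 2α₂)·DIC
At pH 6.31: [H⁺]/K1 = 10^0.14 = 1.3804, K2/[H⁺] = 10^-4.14 = 7.2444×10^-5
α₁ = 1/(1 + 1.3804 + 7.2444×10^-5) = 1/2.3805 = 0.4201; α₂ = α₁·K2/[H⁺] = 3.043×10^-5
α₁ + 2α₂ = 0.4201
DIC = CA / (α₁ + 2α₂) = 1.36 / 0.4201 = 3.24 mmol/L

DIC = 3.24 mmol/L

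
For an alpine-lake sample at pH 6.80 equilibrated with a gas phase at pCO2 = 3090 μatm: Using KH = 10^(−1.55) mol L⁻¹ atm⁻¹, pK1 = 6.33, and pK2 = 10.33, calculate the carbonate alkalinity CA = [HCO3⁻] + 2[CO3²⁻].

[CO2*] = KH · pCO2 = 10^(−1.55) × 3090×10^-6 = 8.709×10^-5 mol/L
α₀ = 1/(1 + K1/[H⁺] + K1K2/[H⁺]²) = 1/(1 + 10^+0.47 + 10^-3.06) = 0.2530
DIC = [CO2*]/α₀ = 8.709×10^-5 / 0.2530 = 0.3442 mmol/L
CA = (α₁ + 2α₂)·DIC = (0.7467 + 2×0.0002204) × 0.3442 = 0.257 mmol/L

CA = 0.257 mmol/L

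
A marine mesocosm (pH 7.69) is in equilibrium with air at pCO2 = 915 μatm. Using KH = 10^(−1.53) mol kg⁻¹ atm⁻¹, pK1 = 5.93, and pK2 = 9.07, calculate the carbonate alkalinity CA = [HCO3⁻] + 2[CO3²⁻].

[CO2*] = KH · pCO2 = 10^(−1.53) × 915×10^-6 = 2.700×10^-5 mol/kg
α₀ = 1/(1 + K1/[H⁺] + K1K2/[H⁺]²) = 1/(1 + 10^+1.76 + 10^+0.38) = 0.01641
DIC = [CO2*]/α₀ = 2.700×10^-5 / 0.01641 = 1.646 mmol/kg
CA = (α₁ + 2α₂)·DIC = (0.9442 + 2×0.03936) × 1.646 = 1.68 mmol/kg

CA = 1.68 mmol/kg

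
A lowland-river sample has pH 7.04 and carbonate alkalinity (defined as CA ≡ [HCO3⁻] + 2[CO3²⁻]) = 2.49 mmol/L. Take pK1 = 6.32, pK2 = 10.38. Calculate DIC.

DIC = 2.96 mmol/L

CA = [HCO3⁻] + 2[CO3²⁻] = (α₁ + 2α₂)·DIC
At pH 7.04: [H⁺]/K1 = 10^-0.72 = 0.19055, K2/[H⁺] = 10^-3.34 = 0.00045709
α₁ = 1/(1 + 0.19055 + 0.00045709) = 1/1.1910 = 0.8396; α₂ = α₁·K2/[H⁺] = 0.0003838
α₁ + 2α₂ = 0.8404
DIC = CA / (α₁ + 2α₂) = 2.49 / 0.8404 = 2.96 mmol/L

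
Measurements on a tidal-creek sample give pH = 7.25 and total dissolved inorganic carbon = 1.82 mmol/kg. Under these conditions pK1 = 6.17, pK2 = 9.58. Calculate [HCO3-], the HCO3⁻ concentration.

[HCO3⁻] = 1.67 mmol/kg

α₁ = 1 / (1 + [H⁺]/K1 + K2/[H⁺]) = 1 / (1 + 10^-1.08 + 10^-2.33)
   = 1 / (1 + 0.083176 + 0.0046774) = 1/1.0879 = 0.9192
[HCO3⁻] = α₁ × DIC = 0.9192 × 1.82 = 1.67 mmol/kg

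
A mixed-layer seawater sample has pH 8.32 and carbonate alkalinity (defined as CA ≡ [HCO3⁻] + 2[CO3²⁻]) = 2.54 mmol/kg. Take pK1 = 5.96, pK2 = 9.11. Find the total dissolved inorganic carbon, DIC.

CA = [HCO3⁻] + 2[CO3²⁻] = (α₁ + 2α₂)·DIC
At pH 8.32: [H⁺]/K1 = 10^-2.36 = 0.0043652, K2/[H⁺] = 10^-0.79 = 0.16218
α₁ = 1/(1 + 0.0043652 + 0.16218) = 1/1.1665 = 0.8572; α₂ = α₁·K2/[H⁺] = 0.1390
α₁ + 2α₂ = 1.1353
DIC = CA / (α₁ + 2α₂) = 2.54 / 1.1353 = 2.24 mmol/kg

DIC = 2.24 mmol/kg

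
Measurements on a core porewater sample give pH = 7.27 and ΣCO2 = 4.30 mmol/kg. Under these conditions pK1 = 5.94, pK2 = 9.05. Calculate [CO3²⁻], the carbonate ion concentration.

α₂ = 1 / (1 + [H⁺]/K2 + [H⁺]²/(K1K2)) = 1 / (1 + 10^+1.78 + 10^+0.45)
   = 1 / (1 + 60.256 + 2.8184) = 1/64.074 = 0.01561
[CO3²⁻] = α₂ × DIC = 0.01561 × 4.30 = 0.0671 mmol/kg

[CO3²⁻] = 0.0671 mmol/kg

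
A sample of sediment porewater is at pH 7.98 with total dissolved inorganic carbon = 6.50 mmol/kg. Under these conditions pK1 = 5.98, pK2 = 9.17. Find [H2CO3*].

α₀ = 1 / (1 + K1/[H⁺] + K1K2/[H⁺]²) = 1 / (1 + 10^+2.00 + 10^+0.81)
   = 1 / (1 + 100.00 + 6.4565) = 1/107.46 = 0.009306
[CO2*] = α₀ × DIC = 0.009306 × 6.50 = 0.0605 mmol/kg

[CO2*] = 0.0605 mmol/kg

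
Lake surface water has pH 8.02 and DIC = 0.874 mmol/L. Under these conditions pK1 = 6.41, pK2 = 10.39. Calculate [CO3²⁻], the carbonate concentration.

α₂ = 1 / (1 + [H⁺]/K2 + [H⁺]²/(K1K2)) = 1 / (1 + 10^+2.37 + 10^+0.76)
   = 1 / (1 + 234.42 + 5.7544) = 1/241.18 = 0.004146
[CO3²⁻] = α₂ × DIC = 0.004146 × 0.874 = 0.00362 mmol/L = 3.62 μmol/L

[CO3²⁻] = 3.62 μmol/L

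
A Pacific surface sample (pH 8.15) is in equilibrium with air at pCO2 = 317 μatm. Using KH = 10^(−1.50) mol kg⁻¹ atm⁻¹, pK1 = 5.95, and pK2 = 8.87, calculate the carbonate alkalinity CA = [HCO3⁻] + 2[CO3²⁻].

CA = 2.19 mmol/kg

[CO2*] = KH · pCO2 = 10^(−1.50) × 317×10^-6 = 1.002×10^-5 mol/kg
α₀ = 1/(1 + K1/[H⁺] + K1K2/[H⁺]²) = 1/(1 + 10^+2.20 + 10^+1.48) = 0.005272
DIC = [CO2*]/α₀ = 1.002×10^-5 / 0.005272 = 1.902 mmol/kg
CA = (α₁ + 2α₂)·DIC = (0.8355 + 2×0.1592) × 1.902 = 2.19 mmol/kg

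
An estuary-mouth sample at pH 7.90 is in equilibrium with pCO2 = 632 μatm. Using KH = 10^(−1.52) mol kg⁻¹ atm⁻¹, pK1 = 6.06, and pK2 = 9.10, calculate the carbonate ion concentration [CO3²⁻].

[CO2*] = KH · pCO2 = 10^(−1.52) × 632×10^-6 = 1.909×10^-5 mol/kg
α₀ = 1/(1 + K1/[H⁺] + K1K2/[H⁺]²) = 1/(1 + 10^+1.84 + 10^+0.64) = 0.01341
DIC = [CO2*]/α₀ = 1.909×10^-5 / 0.01341 = 1.423 mmol/kg
[CO3²⁻] = α₂·DIC; α₂ = 0.05855, so [CO3²⁻] = 0.05855 × 1.423 = 0.0833 mmol/kg

[CO3²⁻] = 0.0833 mmol/kg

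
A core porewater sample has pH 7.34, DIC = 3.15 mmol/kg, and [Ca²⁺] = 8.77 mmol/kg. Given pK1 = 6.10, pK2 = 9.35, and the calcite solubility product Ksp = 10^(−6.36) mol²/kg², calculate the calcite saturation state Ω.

α₂ = 1 / (1 + [H⁺]/K2 + [H⁺]²/(K1K2)) = 1 / (1 + 10^+2.01 + 10^+0.77)
   = 1 / (1 + 102.33 + 5.8884) = 1/109.22 = 0.009156
[CO3²⁻] = α₂ × DIC = 0.009156 × 3.15 = 0.02884 mmol/kg
Ksp = 10^(−6.36) = 4.365×10^-7
Ω = [Ca²⁺][CO3²⁻]/Ksp = (8.77×10^-3)(2.884×10^-5) / 4.365×10^-7 = 0.579

Ω = 0.579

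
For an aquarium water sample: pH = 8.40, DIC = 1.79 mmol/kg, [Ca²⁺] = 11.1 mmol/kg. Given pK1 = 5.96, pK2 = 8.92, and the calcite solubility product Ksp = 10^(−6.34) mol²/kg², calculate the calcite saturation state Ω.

Ω = 10.1

α₂ = 1 / (1 + [H⁺]/K2 + [H⁺]²/(K1K2)) = 1 / (1 + 10^+0.52 + 10^-1.92)
   = 1 / (1 + 3.3113 + 0.012023) = 1/4.3233 = 0.2313
[CO3²⁻] = α₂ × DIC = 0.2313 × 1.79 = 0.4140 mmol/kg
Ksp = 10^(−6.34) = 4.571×10^-7
Ω = [Ca²⁺][CO3²⁻]/Ksp = (11.1×10^-3)(4.140×10^-4) / 4.571×10^-7 = 10.1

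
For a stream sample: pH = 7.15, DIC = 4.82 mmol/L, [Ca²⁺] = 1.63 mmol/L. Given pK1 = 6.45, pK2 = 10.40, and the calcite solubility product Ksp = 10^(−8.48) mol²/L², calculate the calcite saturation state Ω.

α₂ = 1 / (1 + [H⁺]/K2 + [H⁺]²/(K1K2)) = 1 / (1 + 10^+3.25 + 10^+2.55)
   = 1 / (1 + 1778.3 + 354.81) = 1/2134.1 = 0.0004686
[CO3²⁻] = α₂ × DIC = 0.0004686 × 4.82 = 0.002259 mmol/L = 2.259 μmol/L
Ksp = 10^(−8.48) = 3.311×10^-9
Ω = [Ca²⁺][CO3²⁻]/Ksp = (1.63×10^-3)(2.259×10^-6) / 3.311×10^-9 = 1.11

Ω = 1.11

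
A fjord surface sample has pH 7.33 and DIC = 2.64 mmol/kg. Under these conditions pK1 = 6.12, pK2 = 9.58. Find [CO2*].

[CO2*] = 0.153 mmol/kg

α₀ = 1 / (1 + K1/[H⁺] + K1K2/[H⁺]²) = 1 / (1 + 10^+1.21 + 10^-1.04)
   = 1 / (1 + 16.218 + 0.091201) = 1/17.309 = 0.05777
[CO2*] = α₀ × DIC = 0.05777 × 2.64 = 0.153 mmol/kg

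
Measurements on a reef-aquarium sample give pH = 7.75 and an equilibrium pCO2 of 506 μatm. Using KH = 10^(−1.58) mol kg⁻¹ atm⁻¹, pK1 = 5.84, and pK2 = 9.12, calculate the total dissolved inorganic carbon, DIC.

[CO2*] = KH · pCO2 = 10^(−1.58) × 506×10^-6 = 1.331×10^-5 mol/kg
α₀ = 1/(1 + K1/[H⁺] + K1K2/[H⁺]²) = 1/(1 + 10^+1.91 + 10^+0.54) = 0.01166
DIC = [CO2*]/α₀ = 1.331×10^-5 / 0.01166 = 1.14 mmol/kg

DIC = 1.14 mmol/kg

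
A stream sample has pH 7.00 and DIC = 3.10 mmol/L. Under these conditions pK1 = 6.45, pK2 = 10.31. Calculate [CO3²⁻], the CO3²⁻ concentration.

α₂ = 1 / (1 + [H⁺]/K2 + [H⁺]²/(K1K2)) = 1 / (1 + 10^+3.31 + 10^+2.76)
   = 1 / (1 + 2041.7 + 575.44) = 1/2618.2 = 0.0003819
[CO3²⁻] = α₂ × DIC = 0.0003819 × 3.10 = 0.00118 mmol/L = 1.18 μmol/L

[CO3²⁻] = 1.18 μmol/L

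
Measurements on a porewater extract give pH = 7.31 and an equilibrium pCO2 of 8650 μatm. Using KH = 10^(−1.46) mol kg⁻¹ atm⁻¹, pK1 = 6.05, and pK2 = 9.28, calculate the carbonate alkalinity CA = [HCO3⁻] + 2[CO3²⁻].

CA = 5.57 mmol/kg

[CO2*] = KH · pCO2 = 10^(−1.46) × 8650×10^-6 = 2.999×10^-4 mol/kg
α₀ = 1/(1 + K1/[H⁺] + K1K2/[H⁺]²) = 1/(1 + 10^+1.26 + 10^-0.71) = 0.05157
DIC = [CO2*]/α₀ = 2.999×10^-4 / 0.05157 = 5.816 mmol/kg
CA = (α₁ + 2α₂)·DIC = (0.9384 + 2×0.01005) × 5.816 = 5.57 mmol/kg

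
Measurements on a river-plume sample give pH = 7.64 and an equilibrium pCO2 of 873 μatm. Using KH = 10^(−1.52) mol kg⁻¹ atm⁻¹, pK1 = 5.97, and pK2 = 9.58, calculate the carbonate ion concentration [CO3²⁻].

[CO2*] = KH · pCO2 = 10^(−1.52) × 873×10^-6 = 2.636×10^-5 mol/kg
α₀ = 1/(1 + K1/[H⁺] + K1K2/[H⁺]²) = 1/(1 + 10^+1.67 + 10^-0.27) = 0.02070
DIC = [CO2*]/α₀ = 2.636×10^-5 / 0.02070 = 1.274 mmol/kg
[CO3²⁻] = α₂·DIC; α₂ = 0.01112, so [CO3²⁻] = 0.01112 × 1.274 = 0.0142 mmol/kg = 14.2 μmol/kg

[CO3²⁻] = 14.2 μmol/kg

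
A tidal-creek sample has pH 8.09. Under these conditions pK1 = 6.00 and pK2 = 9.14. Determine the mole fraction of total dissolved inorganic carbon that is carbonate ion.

α₂ = 0.0812

α₂ = 1 / (1 + [H⁺]/K2 + [H⁺]²/(K1K2)) = 1 / (1 + 10^+1.05 + 10^-1.04)
   = 1 / (1 + 11.220 + 0.091201) = 1/12.311 = 0.08123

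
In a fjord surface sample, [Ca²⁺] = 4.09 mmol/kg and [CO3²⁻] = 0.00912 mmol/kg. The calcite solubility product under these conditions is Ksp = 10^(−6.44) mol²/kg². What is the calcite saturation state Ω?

Ω = 0.103

Ksp = 10^(−6.44) = 3.631×10^-7
Ω = [Ca²⁺][CO3²⁻]/Ksp = (4.09×10^-3)(0.00912×10^-3) / 3.631×10^-7 = 0.103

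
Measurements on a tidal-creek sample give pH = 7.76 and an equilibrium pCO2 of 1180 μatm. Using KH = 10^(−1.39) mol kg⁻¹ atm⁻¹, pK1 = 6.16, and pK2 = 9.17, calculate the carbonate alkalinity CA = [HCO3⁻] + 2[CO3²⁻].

[CO2*] = KH · pCO2 = 10^(−1.39) × 1180×10^-6 = 4.807×10^-5 mol/kg
α₀ = 1/(1 + K1/[H⁺] + K1K2/[H⁺]²) = 1/(1 + 10^+1.60 + 10^+0.19) = 0.02361
DIC = [CO2*]/α₀ = 4.807×10^-5 / 0.02361 = 2.036 mmol/kg
CA = (α₁ + 2α₂)·DIC = (0.9398 + 2×0.03656) × 2.036 = 2.06 mmol/kg

CA = 2.06 mmol/kg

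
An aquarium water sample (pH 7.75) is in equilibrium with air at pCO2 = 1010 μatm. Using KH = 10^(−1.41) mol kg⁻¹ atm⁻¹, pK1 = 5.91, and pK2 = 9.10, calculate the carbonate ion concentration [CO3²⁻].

[CO3²⁻] = 0.121 mmol/kg

[CO2*] = KH · pCO2 = 10^(−1.41) × 1010×10^-6 = 3.929×10^-5 mol/kg
α₀ = 1/(1 + K1/[H⁺] + K1K2/[H⁺]²) = 1/(1 + 10^+1.84 + 10^+0.49) = 0.01365
DIC = [CO2*]/α₀ = 3.929×10^-5 / 0.01365 = 2.879 mmol/kg
[CO3²⁻] = α₂·DIC; α₂ = 0.04217, so [CO3²⁻] = 0.04217 × 2.879 = 0.121 mmol/kg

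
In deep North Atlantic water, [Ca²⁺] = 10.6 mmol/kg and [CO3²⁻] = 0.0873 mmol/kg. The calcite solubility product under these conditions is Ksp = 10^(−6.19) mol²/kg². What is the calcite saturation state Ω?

Ω = 1.43

Ksp = 10^(−6.19) = 6.457×10^-7
Ω = [Ca²⁺][CO3²⁻]/Ksp = (10.6×10^-3)(0.0873×10^-3) / 6.457×10^-7 = 1.43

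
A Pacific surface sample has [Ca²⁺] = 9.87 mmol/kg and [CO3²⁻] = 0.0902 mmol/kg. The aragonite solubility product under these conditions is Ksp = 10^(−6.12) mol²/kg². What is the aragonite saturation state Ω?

Ksp = 10^(−6.12) = 7.586×10^-7
Ω = [Ca²⁺][CO3²⁻]/Ksp = (9.87×10^-3)(0.0902×10^-3) / 7.586×10^-7 = 1.17

Ω = 1.17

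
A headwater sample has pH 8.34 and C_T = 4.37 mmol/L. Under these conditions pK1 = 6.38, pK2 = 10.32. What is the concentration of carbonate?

α₂ = 1 / (1 + [H⁺]/K2 + [H⁺]²/(K1K2)) = 1 / (1 + 10^+1.98 + 10^+0.02)
   = 1 / (1 + 95.499 + 1.0471) = 1/97.546 = 0.01025
[CO3²⁻] = α₂ × DIC = 0.01025 × 4.37 = 0.0448 mmol/L

[CO3²⁻] = 0.0448 mmol/L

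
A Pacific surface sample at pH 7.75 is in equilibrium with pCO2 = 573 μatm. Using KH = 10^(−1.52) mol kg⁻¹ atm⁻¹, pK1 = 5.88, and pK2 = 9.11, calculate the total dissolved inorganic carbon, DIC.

DIC = 1.36 mmol/kg

[CO2*] = KH · pCO2 = 10^(−1.52) × 573×10^-6 = 1.730×10^-5 mol/kg
α₀ = 1/(1 + K1/[H⁺] + K1K2/[H⁺]²) = 1/(1 + 10^+1.87 + 10^+0.51) = 0.01276
DIC = [CO2*]/α₀ = 1.730×10^-5 / 0.01276 = 1.36 mmol/kg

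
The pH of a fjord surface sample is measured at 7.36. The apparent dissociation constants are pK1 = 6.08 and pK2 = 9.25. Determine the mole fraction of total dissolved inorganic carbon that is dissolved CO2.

α₀ = 0.0493

α₀ = 1 / (1 + K1/[H⁺] + K1K2/[H⁺]²) = 1 / (1 + 10^+1.28 + 10^-0.61)
   = 1 / (1 + 19.055 + 0.24547) = 1/20.300 = 0.04926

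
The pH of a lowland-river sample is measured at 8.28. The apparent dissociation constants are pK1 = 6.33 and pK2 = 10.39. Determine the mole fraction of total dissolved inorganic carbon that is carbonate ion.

α₂ = 1 / (1 + [H⁺]/K2 + [H⁺]²/(K1K2)) = 1 / (1 + 10^+2.11 + 10^+0.16)
   = 1 / (1 + 128.82 + 1.4454) = 1/131.27 = 0.007618

α₂ = 0.00762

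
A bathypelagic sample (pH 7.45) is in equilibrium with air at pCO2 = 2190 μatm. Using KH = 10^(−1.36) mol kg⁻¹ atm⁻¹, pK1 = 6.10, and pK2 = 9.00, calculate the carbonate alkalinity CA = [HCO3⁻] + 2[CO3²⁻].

CA = 2.26 mmol/kg

[CO2*] = KH · pCO2 = 10^(−1.36) × 2190×10^-6 = 9.560×10^-5 mol/kg
α₀ = 1/(1 + K1/[H⁺] + K1K2/[H⁺]²) = 1/(1 + 10^+1.35 + 10^-0.20) = 0.04164
DIC = [CO2*]/α₀ = 9.560×10^-5 / 0.04164 = 2.296 mmol/kg
CA = (α₁ + 2α₂)·DIC = (0.9321 + 2×0.02627) × 2.296 = 2.26 mmol/kg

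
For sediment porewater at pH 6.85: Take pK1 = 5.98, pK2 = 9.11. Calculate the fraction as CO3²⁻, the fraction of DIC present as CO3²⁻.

α₂ = 0.00482

α₂ = 1 / (1 + [H⁺]/K2 + [H⁺]²/(K1K2)) = 1 / (1 + 10^+2.26 + 10^+1.39)
   = 1 / (1 + 181.97 + 24.547) = 1/207.52 = 0.004819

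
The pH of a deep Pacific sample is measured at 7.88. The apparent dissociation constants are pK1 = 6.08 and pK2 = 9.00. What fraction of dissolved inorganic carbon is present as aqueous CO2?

α₀ = 0.0145

α₀ = 1 / (1 + K1/[H⁺] + K1K2/[H⁺]²) = 1 / (1 + 10^+1.80 + 10^+0.68)
   = 1 / (1 + 63.096 + 4.7863) = 1/68.882 = 0.01452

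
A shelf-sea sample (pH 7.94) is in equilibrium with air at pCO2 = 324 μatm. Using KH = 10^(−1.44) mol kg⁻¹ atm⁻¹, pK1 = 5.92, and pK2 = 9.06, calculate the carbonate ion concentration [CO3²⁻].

[CO3²⁻] = 0.0934 mmol/kg

[CO2*] = KH · pCO2 = 10^(−1.44) × 324×10^-6 = 1.176×10^-5 mol/kg
α₀ = 1/(1 + K1/[H⁺] + K1K2/[H⁺]²) = 1/(1 + 10^+2.02 + 10^+0.90) = 0.008798
DIC = [CO2*]/α₀ = 1.176×10^-5 / 0.008798 = 1.337 mmol/kg
[CO3²⁻] = α₂·DIC; α₂ = 0.06989, so [CO3²⁻] = 0.06989 × 1.337 = 0.0934 mmol/kg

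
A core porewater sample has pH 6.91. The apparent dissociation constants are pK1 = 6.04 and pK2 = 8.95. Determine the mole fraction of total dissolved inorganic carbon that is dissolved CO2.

α₀ = 0.118

α₀ = 1 / (1 + K1/[H⁺] + K1K2/[H⁺]²) = 1 / (1 + 10^+0.87 + 10^-1.17)
   = 1 / (1 + 7.4131 + 0.067608) = 1/8.4807 = 0.1179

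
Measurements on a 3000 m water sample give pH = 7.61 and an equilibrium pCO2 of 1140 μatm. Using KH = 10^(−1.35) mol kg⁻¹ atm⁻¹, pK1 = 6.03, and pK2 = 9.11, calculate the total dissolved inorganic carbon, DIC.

DIC = 2.05 mmol/kg

[CO2*] = KH · pCO2 = 10^(−1.35) × 1140×10^-6 = 5.092×10^-5 mol/kg
α₀ = 1/(1 + K1/[H⁺] + K1K2/[H⁺]²) = 1/(1 + 10^+1.58 + 10^+0.08) = 0.02486
DIC = [CO2*]/α₀ = 5.092×10^-5 / 0.02486 = 2.05 mmol/kg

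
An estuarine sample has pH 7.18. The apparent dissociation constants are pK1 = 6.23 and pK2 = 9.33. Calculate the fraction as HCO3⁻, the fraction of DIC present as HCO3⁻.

α₁ = 1 / (1 + [H⁺]/K1 + K2/[H⁺]) = 1 / (1 + 10^-0.95 + 10^-2.15)
   = 1 / (1 + 0.11220 + 0.0070795) = 1/1.1193 = 0.8934

α₁ = 0.893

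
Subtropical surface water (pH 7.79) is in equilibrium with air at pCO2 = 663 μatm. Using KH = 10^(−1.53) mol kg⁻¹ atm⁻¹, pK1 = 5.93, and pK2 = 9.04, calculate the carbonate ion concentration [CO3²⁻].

[CO3²⁻] = 0.0797 mmol/kg

[CO2*] = KH · pCO2 = 10^(−1.53) × 663×10^-6 = 1.957×10^-5 mol/kg
α₀ = 1/(1 + K1/[H⁺] + K1K2/[H⁺]²) = 1/(1 + 10^+1.86 + 10^+0.61) = 0.01290
DIC = [CO2*]/α₀ = 1.957×10^-5 / 0.01290 = 1.517 mmol/kg
[CO3²⁻] = α₂·DIC; α₂ = 0.05255, so [CO3²⁻] = 0.05255 × 1.517 = 0.0797 mmol/kg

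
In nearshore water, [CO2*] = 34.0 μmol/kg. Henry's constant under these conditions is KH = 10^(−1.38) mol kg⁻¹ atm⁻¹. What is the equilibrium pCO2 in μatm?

pCO2 = 816 μatm

KH = 10^(−1.38) = 4.169×10^-2 mol kg⁻¹ atm⁻¹
pCO2 = [CO2*]/KH = 34.0×10^-6 / 4.169×10^-2 = 8.16×10^-4 atm = 816 μatm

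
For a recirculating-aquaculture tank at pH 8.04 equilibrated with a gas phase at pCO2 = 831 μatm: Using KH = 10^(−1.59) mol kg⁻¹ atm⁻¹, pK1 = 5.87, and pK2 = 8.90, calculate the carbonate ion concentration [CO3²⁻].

[CO2*] = KH · pCO2 = 10^(−1.59) × 831×10^-6 = 2.136×10^-5 mol/kg
α₀ = 1/(1 + K1/[H⁺] + K1K2/[H⁺]²) = 1/(1 + 10^+2.17 + 10^+1.31) = 0.005906
DIC = [CO2*]/α₀ = 2.136×10^-5 / 0.005906 = 3.617 mmol/kg
[CO3²⁻] = α₂·DIC; α₂ = 0.1206, so [CO3²⁻] = 0.1206 × 3.617 = 0.436 mmol/kg

[CO3²⁻] = 0.436 mmol/kg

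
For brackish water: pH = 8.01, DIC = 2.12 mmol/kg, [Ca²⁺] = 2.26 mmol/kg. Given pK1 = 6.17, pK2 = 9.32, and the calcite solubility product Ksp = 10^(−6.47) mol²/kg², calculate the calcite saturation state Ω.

Ω = 0.651

α₂ = 1 / (1 + [H⁺]/K2 + [H⁺]²/(K1K2)) = 1 / (1 + 10^+1.31 + 10^-0.53)
   = 1 / (1 + 20.417 + 0.29512) = 1/21.713 = 0.04606
[CO3²⁻] = α₂ × DIC = 0.04606 × 2.12 = 0.09764 mmol/kg
Ksp = 10^(−6.47) = 3.388×10^-7
Ω = [Ca²⁺][CO3²⁻]/Ksp = (2.26×10^-3)(9.764×10^-5) / 3.388×10^-7 = 0.651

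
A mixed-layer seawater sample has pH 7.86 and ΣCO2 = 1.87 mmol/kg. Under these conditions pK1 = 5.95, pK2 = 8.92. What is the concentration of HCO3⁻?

α₁ = 1 / (1 + [H⁺]/K1 + K2/[H⁺]) = 1 / (1 + 10^-1.91 + 10^-1.06)
   = 1 / (1 + 0.012303 + 0.087096) = 1/1.0994 = 0.9096
[HCO3⁻] = α₁ × DIC = 0.9096 × 1.87 = 1.70 mmol/kg

[HCO3⁻] = 1.70 mmol/kg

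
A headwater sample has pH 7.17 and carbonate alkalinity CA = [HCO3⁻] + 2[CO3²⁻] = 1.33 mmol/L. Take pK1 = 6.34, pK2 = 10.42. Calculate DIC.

CA = [HCO3⁻] + 2[CO3²⁻] = (α₁ + 2α₂)·DIC
At pH 7.17: [H⁺]/K1 = 10^-0.83 = 0.14791, K2/[H⁺] = 10^-3.25 = 0.00056234
α₁ = 1/(1 + 0.14791 + 0.00056234) = 1/1.1485 = 0.8707; α₂ = α₁·K2/[H⁺] = 0.0004896
α₁ + 2α₂ = 0.8717
DIC = CA / (α₁ + 2α₂) = 1.33 / 0.8717 = 1.53 mmol/L

DIC = 1.53 mmol/L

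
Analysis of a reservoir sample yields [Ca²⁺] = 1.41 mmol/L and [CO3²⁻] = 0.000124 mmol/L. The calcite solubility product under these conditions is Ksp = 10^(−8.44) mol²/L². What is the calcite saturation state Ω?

Ω = 0.0482

Ksp = 10^(−8.44) = 3.631×10^-9
Ω = [Ca²⁺][CO3²⁻]/Ksp = (1.41×10^-3)(0.000124×10^-3) / 3.631×10^-9 = 0.0482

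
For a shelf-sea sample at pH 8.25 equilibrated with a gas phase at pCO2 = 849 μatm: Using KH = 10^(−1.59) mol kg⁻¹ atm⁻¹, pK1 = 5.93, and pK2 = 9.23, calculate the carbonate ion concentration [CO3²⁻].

[CO2*] = KH · pCO2 = 10^(−1.59) × 849×10^-6 = 2.182×10^-5 mol/kg
α₀ = 1/(1 + K1/[H⁺] + K1K2/[H⁺]²) = 1/(1 + 10^+2.32 + 10^+1.34) = 0.004314
DIC = [CO2*]/α₀ = 2.182×10^-5 / 0.004314 = 5.059 mmol/kg
[CO3²⁻] = α₂·DIC; α₂ = 0.09438, so [CO3²⁻] = 0.09438 × 5.059 = 0.477 mmol/kg

[CO3²⁻] = 0.477 mmol/kg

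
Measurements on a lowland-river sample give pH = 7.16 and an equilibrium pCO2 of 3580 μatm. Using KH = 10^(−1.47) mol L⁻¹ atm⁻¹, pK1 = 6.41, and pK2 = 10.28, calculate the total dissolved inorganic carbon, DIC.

DIC = 0.804 mmol/L

[CO2*] = KH · pCO2 = 10^(−1.47) × 3580×10^-6 = 1.213×10^-4 mol/L
α₀ = 1/(1 + K1/[H⁺] + K1K2/[H⁺]²) = 1/(1 + 10^+0.75 + 10^-2.37) = 0.1509
DIC = [CO2*]/α₀ = 1.213×10^-4 / 0.1509 = 0.804 mmol/L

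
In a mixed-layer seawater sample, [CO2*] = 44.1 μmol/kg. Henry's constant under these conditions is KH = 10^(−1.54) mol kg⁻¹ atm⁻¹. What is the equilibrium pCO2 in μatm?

KH = 10^(−1.54) = 2.884×10^-2 mol kg⁻¹ atm⁻¹
pCO2 = [CO2*]/KH = 44.1×10^-6 / 2.884×10^-2 = 1.53×10^-3 atm = 1530 μatm

pCO2 = 1530 μatm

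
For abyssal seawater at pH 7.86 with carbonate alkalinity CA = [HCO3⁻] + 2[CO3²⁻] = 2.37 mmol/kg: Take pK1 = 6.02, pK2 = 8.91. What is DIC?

CA = [HCO3⁻] + 2[CO3²⁻] = (α₁ + 2α₂)·DIC
At pH 7.86: [H⁺]/K1 = 10^-1.84 = 0.014454, K2/[H⁺] = 10^-1.05 = 0.089125
α₁ = 1/(1 + 0.014454 + 0.089125) = 1/1.1036 = 0.9061; α₂ = α₁·K2/[H⁺] = 0.08076
α₁ + 2α₂ = 1.0677
DIC = CA / (α₁ + 2α₂) = 2.37 / 1.0677 = 2.22 mmol/kg

DIC = 2.22 mmol/kg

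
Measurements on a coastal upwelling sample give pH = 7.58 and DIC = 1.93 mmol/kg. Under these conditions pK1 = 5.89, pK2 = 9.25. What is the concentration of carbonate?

[CO3²⁻] = 0.0396 mmol/kg

α₂ = 1 / (1 + [H⁺]/K2 + [H⁺]²/(K1K2)) = 1 / (1 + 10^+1.67 + 10^-0.02)
   = 1 / (1 + 46.774 + 0.95499) = 1/48.729 = 0.02052
[CO3²⁻] = α₂ × DIC = 0.02052 × 1.93 = 0.0396 mmol/kg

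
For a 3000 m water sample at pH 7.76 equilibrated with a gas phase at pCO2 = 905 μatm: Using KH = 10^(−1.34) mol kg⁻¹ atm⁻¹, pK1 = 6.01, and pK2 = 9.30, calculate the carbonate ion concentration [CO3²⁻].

[CO2*] = KH · pCO2 = 10^(−1.34) × 905×10^-6 = 4.137×10^-5 mol/kg
α₀ = 1/(1 + K1/[H⁺] + K1K2/[H⁺]²) = 1/(1 + 10^+1.75 + 10^+0.21) = 0.01699
DIC = [CO2*]/α₀ = 4.137×10^-5 / 0.01699 = 2.435 mmol/kg
[CO3²⁻] = α₂·DIC; α₂ = 0.02756, so [CO3²⁻] = 0.02756 × 2.435 = 0.0671 mmol/kg

[CO3²⁻] = 0.0671 mmol/kg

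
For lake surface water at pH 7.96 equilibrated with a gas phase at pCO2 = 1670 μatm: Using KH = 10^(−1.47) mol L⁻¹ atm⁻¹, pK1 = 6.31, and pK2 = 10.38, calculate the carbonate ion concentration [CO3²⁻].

[CO2*] = KH · pCO2 = 10^(−1.47) × 1670×10^-6 = 5.659×10^-5 mol/L
α₀ = 1/(1 + K1/[H⁺] + K1K2/[H⁺]²) = 1/(1 + 10^+1.65 + 10^-0.77) = 0.02182
DIC = [CO2*]/α₀ = 5.659×10^-5 / 0.02182 = 2.594 mmol/L
[CO3²⁻] = α₂·DIC; α₂ = 0.003705, so [CO3²⁻] = 0.003705 × 2.594 = 0.00961 mmol/L = 9.61 μmol/L

[CO3²⁻] = 9.61 μmol/L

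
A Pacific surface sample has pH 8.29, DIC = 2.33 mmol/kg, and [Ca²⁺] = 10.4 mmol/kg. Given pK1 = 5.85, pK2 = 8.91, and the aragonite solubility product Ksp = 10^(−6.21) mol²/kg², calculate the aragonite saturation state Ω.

α₂ = 1 / (1 + [H⁺]/K2 + [H⁺]²/(K1K2)) = 1 / (1 + 10^+0.62 + 10^-1.82)
   = 1 / (1 + 4.1687 + 0.015136) = 1/5.1838 = 0.1929
[CO3²⁻] = α₂ × DIC = 0.1929 × 2.33 = 0.4495 mmol/kg
Ksp = 10^(−6.21) = 6.166×10^-7
Ω = [Ca²⁺][CO3²⁻]/Ksp = (10.4×10^-3)(4.495×10^-4) / 6.166×10^-7 = 7.58

Ω = 7.58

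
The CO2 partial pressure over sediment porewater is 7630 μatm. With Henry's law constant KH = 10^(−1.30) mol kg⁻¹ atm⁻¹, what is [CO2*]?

[CO2*] = 382 μmol/kg

KH = 10^(−1.30) = 5.012×10^-2 mol kg⁻¹ atm⁻¹
[CO2*] = KH · pCO2 = 5.012×10^-2 × 7630×10^-6 atm = 3.82×10^-4 mol/kg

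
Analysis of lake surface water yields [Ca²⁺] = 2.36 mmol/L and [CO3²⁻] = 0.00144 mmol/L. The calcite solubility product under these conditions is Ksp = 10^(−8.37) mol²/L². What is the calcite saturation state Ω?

Ω = 0.797

Ksp = 10^(−8.37) = 4.266×10^-9
Ω = [Ca²⁺][CO3²⁻]/Ksp = (2.36×10^-3)(0.00144×10^-3) / 4.266×10^-9 = 0.797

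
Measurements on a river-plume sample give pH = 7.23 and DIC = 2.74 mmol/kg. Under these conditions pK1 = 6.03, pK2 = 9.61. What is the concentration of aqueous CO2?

α₀ = 1 / (1 + K1/[H⁺] + K1K2/[H⁺]²) = 1 / (1 + 10^+1.20 + 10^-1.18)
   = 1 / (1 + 15.849 + 0.066069) = 1/16.915 = 0.05912
[CO2*] = α₀ × DIC = 0.05912 × 2.74 = 0.162 mmol/kg

[CO2*] = 0.162 mmol/kg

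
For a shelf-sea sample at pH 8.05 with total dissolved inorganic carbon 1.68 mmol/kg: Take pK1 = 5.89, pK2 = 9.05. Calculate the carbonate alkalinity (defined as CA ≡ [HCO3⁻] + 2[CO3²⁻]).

CA = 1.82 mmol/kg

CA = [HCO3⁻] + 2[CO3²⁻] = (α₁ + 2α₂)·DIC
At pH 8.05: [H⁺]/K1 = 10^-2.16 = 0.0069183, K2/[H⁺] = 10^-1.00 = 0.10000
α₁ = 1/(1 + 0.0069183 + 0.10000) = 1/1.1069 = 0.9034; α₂ = α₁·K2/[H⁺] = 0.09034
α₁ + 2α₂ = 1.0841
CA = 1.0841 × 1.68 = 1.82 mmol/kg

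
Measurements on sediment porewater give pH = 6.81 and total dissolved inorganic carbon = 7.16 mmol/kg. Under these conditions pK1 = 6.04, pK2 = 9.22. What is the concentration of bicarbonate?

[HCO3⁻] = 6.10 mmol/kg

α₁ = 1 / (1 + [H⁺]/K1 + K2/[H⁺]) = 1 / (1 + 10^-0.77 + 10^-2.41)
   = 1 / (1 + 0.16982 + 0.0038905) = 1/1.1737 = 0.8520
[HCO3⁻] = α₁ × DIC = 0.8520 × 7.16 = 6.10 mmol/kg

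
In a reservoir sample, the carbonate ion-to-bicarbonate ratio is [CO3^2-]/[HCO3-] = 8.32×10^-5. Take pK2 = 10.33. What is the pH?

From K2 = [H⁺][CO3^2-]/[HCO3-]:  pH = pK2 + log₁₀([CO3^2-]/[HCO3-])
log₁₀(8.32×10^-5) = -4.080
pH = 10.33 + (-4.080) = 6.25

pH = 6.25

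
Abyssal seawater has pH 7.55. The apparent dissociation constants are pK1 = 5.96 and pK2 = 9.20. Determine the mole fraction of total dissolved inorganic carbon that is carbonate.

α₂ = 0.0214

α₂ = 1 / (1 + [H⁺]/K2 + [H⁺]²/(K1K2)) = 1 / (1 + 10^+1.65 + 10^+0.06)
   = 1 / (1 + 44.668 + 1.1482) = 1/46.817 = 0.02136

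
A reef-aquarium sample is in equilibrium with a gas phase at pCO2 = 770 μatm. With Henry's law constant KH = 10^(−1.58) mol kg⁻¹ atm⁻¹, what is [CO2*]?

KH = 10^(−1.58) = 2.630×10^-2 mol kg⁻¹ atm⁻¹
[CO2*] = KH · pCO2 = 2.630×10^-2 × 770×10^-6 atm = 2.03×10^-5 mol/kg

[CO2*] = 20.3 μmol/kg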